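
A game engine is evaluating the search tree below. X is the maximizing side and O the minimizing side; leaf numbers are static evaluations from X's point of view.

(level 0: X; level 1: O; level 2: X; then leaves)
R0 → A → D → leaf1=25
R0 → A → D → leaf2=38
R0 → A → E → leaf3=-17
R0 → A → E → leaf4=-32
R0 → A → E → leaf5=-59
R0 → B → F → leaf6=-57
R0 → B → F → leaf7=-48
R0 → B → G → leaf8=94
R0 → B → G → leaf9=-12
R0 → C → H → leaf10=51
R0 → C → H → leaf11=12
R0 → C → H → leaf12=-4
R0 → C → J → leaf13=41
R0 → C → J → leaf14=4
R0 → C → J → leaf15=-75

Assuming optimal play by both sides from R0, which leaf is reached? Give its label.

D (X): max(25, 38) = 38
E (X): max(-17, -32, -59) = -17
A (O): min(38, -17) = -17
F (X): max(-57, -48) = -48
G (X): max(94, -12) = 94
B (O): min(-48, 94) = -48
H (X): max(51, 12, -4) = 51
J (X): max(41, 4, -75) = 41
C (O): min(51, 41) = 41
R0 (X): max(-17, -48, 41) = 41
At R0, X picks C (highest: 41).
At C, O picks J (lowest: 41).
At J, X picks leaf13 (highest: 41).
Terminal value 41.

leaf13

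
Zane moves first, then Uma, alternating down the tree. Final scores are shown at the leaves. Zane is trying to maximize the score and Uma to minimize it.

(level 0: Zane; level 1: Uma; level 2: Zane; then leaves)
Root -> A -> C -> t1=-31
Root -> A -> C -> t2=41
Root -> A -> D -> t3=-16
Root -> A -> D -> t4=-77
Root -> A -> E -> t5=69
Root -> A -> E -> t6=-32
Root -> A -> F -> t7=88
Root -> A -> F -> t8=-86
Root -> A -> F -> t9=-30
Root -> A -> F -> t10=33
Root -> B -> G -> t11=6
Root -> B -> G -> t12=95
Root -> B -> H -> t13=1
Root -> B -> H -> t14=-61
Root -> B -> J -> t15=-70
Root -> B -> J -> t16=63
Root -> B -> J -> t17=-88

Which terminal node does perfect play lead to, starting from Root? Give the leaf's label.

C (Zane): max(-31, 41) = 41
D (Zane): max(-16, -77) = -16
E (Zane): max(69, -32) = 69
F (Zane): max(88, -86, -30, 33) = 88
A (Uma): min(41, -16, 69, 88) = -16
G (Zane): max(6, 95) = 95
H (Zane): max(1, -61) = 1
J (Zane): max(-70, 63, -88) = 63
B (Uma): min(95, 1, 63) = 1
Root (Zane): max(-16, 1) = 1
At Root, Zane picks B (highest: 1).
At B, Uma picks H (lowest: 1).
At H, Zane picks t13 (highest: 1).
Terminal value 1.

t13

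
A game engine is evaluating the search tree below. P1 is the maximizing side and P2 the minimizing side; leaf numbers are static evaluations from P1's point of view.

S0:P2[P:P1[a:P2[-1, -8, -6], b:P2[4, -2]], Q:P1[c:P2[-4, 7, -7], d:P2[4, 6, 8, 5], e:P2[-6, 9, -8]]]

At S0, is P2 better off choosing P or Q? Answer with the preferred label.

a (P2): min(-1, -8, -6) = -8
b (P2): min(4, -2) = -2
P (P1): max(-8, -2) = -2
c (P2): min(-4, 7, -7) = -7
d (P2): min(4, 6, 8, 5) = 4
e (P2): min(-6, 9, -8) = -8
Q (P1): max(-7, 4, -8) = 4
P2 prefers the lower value; P=-2, Q=4. P is better since -2 < 4.

P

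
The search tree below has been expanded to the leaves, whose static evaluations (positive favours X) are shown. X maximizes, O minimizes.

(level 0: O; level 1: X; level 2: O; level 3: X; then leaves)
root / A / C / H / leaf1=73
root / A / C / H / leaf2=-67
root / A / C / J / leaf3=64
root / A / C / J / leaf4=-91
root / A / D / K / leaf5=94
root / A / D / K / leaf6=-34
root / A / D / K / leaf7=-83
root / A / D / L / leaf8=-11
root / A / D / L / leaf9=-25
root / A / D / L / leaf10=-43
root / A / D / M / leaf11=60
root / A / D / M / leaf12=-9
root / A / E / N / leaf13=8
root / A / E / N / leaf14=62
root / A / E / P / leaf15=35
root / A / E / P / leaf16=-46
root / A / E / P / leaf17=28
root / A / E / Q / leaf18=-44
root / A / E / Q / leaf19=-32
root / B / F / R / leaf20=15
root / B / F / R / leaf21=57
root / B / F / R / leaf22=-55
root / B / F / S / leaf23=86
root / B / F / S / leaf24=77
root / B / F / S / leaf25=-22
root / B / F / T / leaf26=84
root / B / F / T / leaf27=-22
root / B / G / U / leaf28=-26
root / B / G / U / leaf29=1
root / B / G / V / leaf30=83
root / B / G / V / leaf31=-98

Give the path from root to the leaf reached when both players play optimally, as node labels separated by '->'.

H (X): max(73, -67) = 73
J (X): max(64, -91) = 64
C (O): min(73, 64) = 64
K (X): max(94, -34, -83) = 94
L (X): max(-11, -25, -43) = -11
M (X): max(60, -9) = 60
D (O): min(94, -11, 60) = -11
N (X): max(8, 62) = 62
P (X): max(35, -46, 28) = 35
Q (X): max(-44, -32) = -32
E (O): min(62, 35, -32) = -32
A (X): max(64, -11, -32) = 64
R (X): max(15, 57, -55) = 57
S (X): max(86, 77, -22) = 86
T (X): max(84, -22) = 84
F (O): min(57, 86, 84) = 57
U (X): max(-26, 1) = 1
V (X): max(83, -98) = 83
G (O): min(1, 83) = 1
B (X): max(57, 1) = 57
root (O): min(64, 57) = 57
At root, O picks B (lowest: 57).
At B, X picks F (highest: 57).
At F, O picks R (lowest: 57).
At R, X picks leaf21 (highest: 57).
Terminal value 57.

root -> B -> F -> R -> leaf21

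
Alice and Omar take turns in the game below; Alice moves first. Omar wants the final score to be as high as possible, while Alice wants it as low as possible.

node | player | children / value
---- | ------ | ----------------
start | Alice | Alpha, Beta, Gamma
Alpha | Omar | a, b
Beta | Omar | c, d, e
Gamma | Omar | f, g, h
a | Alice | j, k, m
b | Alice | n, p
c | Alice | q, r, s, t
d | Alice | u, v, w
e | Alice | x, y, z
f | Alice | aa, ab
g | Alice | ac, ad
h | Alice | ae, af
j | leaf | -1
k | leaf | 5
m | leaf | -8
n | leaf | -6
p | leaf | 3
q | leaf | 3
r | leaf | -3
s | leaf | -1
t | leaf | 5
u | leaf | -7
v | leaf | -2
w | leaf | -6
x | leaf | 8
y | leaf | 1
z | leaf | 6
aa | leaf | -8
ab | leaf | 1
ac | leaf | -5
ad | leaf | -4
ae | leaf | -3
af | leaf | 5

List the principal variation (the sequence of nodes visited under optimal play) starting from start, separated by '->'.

start -> Alpha -> b -> n

a (Alice): min(-1, 5, -8) = -8
b (Alice): min(-6, 3) = -6
Alpha (Omar): max(-8, -6) = -6
c (Alice): min(3, -3, -1, 5) = -3
d (Alice): min(-7, -2, -6) = -7
e (Alice): min(8, 1, 6) = 1
Beta (Omar): max(-3, -7, 1) = 1
f (Alice): min(-8, 1) = -8
g (Alice): min(-5, -4) = -5
h (Alice): min(-3, 5) = -3
Gamma (Omar): max(-8, -5, -3) = -3
start (Alice): min(-6, 1, -3) = -6
At start, Alice picks Alpha (lowest: -6).
At Alpha, Omar picks b (highest: -6).
At b, Alice picks n (lowest: -6).
Terminal value -6.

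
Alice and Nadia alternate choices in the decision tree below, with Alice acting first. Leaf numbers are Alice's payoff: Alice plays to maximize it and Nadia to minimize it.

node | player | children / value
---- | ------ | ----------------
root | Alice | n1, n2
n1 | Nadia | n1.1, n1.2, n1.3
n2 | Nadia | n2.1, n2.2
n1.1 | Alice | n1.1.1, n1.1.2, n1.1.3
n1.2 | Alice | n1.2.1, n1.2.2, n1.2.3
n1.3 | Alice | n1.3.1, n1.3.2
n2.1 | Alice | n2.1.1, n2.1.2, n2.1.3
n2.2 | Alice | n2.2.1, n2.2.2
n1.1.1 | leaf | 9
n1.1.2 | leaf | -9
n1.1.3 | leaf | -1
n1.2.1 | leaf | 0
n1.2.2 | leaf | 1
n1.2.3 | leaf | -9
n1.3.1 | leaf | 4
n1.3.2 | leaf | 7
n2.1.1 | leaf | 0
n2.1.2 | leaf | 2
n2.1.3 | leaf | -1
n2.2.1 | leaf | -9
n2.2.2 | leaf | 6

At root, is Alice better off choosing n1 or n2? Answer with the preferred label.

n2

n1.1 (Alice): max(9, -9, -1) = 9
n1.2 (Alice): max(0, 1, -9) = 1
n1.3 (Alice): max(4, 7) = 7
n1 (Nadia): min(9, 1, 7) = 1
n2.1 (Alice): max(0, 2, -1) = 2
n2.2 (Alice): max(-9, 6) = 6
n2 (Nadia): min(2, 6) = 2
Alice prefers the higher value; n1=1, n2=2. n2 is better since 2 > 1.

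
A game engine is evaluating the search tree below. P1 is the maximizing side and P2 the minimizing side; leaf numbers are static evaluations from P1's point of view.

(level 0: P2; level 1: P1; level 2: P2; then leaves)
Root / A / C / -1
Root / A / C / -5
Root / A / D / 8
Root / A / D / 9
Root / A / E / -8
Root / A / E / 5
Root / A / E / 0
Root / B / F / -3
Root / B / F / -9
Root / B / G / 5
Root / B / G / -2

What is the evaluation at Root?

C (P2): min(-1, -5) = -5
D (P2): min(8, 9) = 8
E (P2): min(-8, 5, 0) = -8
A (P1): max(-5, 8, -8) = 8
F (P2): min(-3, -9) = -9
G (P2): min(5, -2) = -2
B (P1): max(-9, -2) = -2
Root (P2): min(8, -2) = -2

-2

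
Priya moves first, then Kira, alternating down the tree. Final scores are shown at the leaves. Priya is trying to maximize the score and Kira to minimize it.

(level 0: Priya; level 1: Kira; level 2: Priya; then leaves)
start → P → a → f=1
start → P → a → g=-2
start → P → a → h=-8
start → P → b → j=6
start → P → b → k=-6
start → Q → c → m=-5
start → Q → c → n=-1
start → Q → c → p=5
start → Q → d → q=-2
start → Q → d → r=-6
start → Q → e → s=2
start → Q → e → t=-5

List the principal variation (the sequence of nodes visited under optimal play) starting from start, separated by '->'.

a (Priya): max(1, -2, -8) = 1
b (Priya): max(6, -6) = 6
P (Kira): min(1, 6) = 1
c (Priya): max(-5, -1, 5) = 5
d (Priya): max(-2, -6) = -2
e (Priya): max(2, -5) = 2
Q (Kira): min(5, -2, 2) = -2
start (Priya): max(1, -2) = 1
At start, Priya picks P (highest: 1).
At P, Kira picks a (lowest: 1).
At a, Priya picks f (highest: 1).
Terminal value 1.

start -> P -> a -> f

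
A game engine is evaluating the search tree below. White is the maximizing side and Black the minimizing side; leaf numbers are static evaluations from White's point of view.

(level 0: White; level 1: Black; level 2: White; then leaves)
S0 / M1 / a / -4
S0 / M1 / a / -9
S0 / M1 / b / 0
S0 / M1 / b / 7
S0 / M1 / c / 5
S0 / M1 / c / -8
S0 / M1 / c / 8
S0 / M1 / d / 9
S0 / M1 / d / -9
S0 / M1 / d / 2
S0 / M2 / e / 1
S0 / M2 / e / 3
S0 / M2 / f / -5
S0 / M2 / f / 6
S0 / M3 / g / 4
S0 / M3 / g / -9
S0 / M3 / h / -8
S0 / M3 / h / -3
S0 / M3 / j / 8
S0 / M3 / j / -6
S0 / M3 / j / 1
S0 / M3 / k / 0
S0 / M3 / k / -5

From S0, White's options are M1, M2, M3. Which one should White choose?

M2

a (White): max(-4, -9) = -4
b (White): max(0, 7) = 7
c (White): max(5, -8, 8) = 8
d (White): max(9, -9, 2) = 9
M1 (Black): min(-4, 7, 8, 9) = -4
e (White): max(1, 3) = 3
f (White): max(-5, 6) = 6
M2 (Black): min(3, 6) = 3
g (White): max(4, -9) = 4
h (White): max(-8, -3) = -3
j (White): max(8, -6, 1) = 8
k (White): max(0, -5) = 0
M3 (Black): min(4, -3, 8, 0) = -3
S0 (White): max(-4, 3, -3) = 3
White at S0 wants the highest of {M1=-4, M2=3, M3=-3}, so chooses M2.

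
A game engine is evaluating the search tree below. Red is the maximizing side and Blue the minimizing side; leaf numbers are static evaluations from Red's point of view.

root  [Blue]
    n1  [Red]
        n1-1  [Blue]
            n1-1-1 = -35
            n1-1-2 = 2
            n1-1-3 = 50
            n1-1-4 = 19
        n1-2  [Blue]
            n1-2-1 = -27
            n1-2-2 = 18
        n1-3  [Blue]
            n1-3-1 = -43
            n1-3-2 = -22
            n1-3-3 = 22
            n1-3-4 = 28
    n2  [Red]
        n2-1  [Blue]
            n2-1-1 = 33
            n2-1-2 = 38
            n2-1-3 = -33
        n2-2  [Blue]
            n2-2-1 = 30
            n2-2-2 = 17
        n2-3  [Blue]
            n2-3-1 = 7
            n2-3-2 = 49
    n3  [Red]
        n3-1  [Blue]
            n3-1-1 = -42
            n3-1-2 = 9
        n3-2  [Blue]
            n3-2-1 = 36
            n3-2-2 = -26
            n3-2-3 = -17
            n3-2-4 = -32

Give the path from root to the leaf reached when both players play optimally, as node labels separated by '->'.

n1-1 (Blue): min(-35, 2, 50, 19) = -35
n1-2 (Blue): min(-27, 18) = -27
n1-3 (Blue): min(-43, -22, 22, 28) = -43
n1 (Red): max(-35, -27, -43) = -27
n2-1 (Blue): min(33, 38, -33) = -33
n2-2 (Blue): min(30, 17) = 17
n2-3 (Blue): min(7, 49) = 7
n2 (Red): max(-33, 17, 7) = 17
n3-1 (Blue): min(-42, 9) = -42
n3-2 (Blue): min(36, -26, -17, -32) = -32
n3 (Red): max(-42, -32) = -32
root (Blue): min(-27, 17, -32) = -32
At root, Blue picks n3 (lowest: -32).
At n3, Red picks n3-2 (highest: -32).
At n3-2, Blue picks n3-2-4 (lowest: -32).
Terminal value -32.

root -> n3 -> n3-2 -> n3-2-4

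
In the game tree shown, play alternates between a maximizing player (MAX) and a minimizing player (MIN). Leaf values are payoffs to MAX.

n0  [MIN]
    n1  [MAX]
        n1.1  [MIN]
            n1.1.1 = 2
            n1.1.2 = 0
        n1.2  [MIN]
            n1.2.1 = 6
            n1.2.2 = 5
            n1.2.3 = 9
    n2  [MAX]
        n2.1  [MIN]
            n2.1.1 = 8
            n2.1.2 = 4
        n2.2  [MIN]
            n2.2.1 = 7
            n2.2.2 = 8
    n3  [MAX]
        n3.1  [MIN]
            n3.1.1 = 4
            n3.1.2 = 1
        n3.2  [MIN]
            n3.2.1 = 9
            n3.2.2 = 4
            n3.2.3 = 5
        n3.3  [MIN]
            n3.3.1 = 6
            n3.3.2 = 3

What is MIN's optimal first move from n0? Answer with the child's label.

n1.1 (MIN): min(2, 0) = 0
n1.2 (MIN): min(6, 5, 9) = 5
n1 (MAX): max(0, 5) = 5
n2.1 (MIN): min(8, 4) = 4
n2.2 (MIN): min(7, 8) = 7
n2 (MAX): max(4, 7) = 7
n3.1 (MIN): min(4, 1) = 1
n3.2 (MIN): min(9, 4, 5) = 4
n3.3 (MIN): min(6, 3) = 3
n3 (MAX): max(1, 4, 3) = 4
n0 (MIN): min(5, 7, 4) = 4
MIN at n0 wants the lowest of {n1=5, n2=7, n3=4}, so chooses n3.

n3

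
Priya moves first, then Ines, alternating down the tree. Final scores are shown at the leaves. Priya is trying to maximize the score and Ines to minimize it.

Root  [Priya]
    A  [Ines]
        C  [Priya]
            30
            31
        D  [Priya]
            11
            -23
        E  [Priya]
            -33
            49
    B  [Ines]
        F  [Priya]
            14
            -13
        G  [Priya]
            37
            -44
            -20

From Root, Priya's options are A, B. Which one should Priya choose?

C (Priya): max(30, 31) = 31
D (Priya): max(11, -23) = 11
E (Priya): max(-33, 49) = 49
A (Ines): min(31, 11, 49) = 11
F (Priya): max(14, -13) = 14
G (Priya): max(37, -44, -20) = 37
B (Ines): min(14, 37) = 14
Root (Priya): max(11, 14) = 14
Priya at Root wants the highest of {A=11, B=14}, so chooses B.

B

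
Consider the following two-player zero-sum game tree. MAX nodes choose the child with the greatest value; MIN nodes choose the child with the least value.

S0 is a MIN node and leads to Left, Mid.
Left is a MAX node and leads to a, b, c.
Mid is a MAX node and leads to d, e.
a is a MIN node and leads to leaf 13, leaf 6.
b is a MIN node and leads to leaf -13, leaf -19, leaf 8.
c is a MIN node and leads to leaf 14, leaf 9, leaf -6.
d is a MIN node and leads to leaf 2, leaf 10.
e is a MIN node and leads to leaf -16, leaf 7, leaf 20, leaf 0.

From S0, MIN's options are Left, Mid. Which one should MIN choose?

Mid

a (MIN): min(13, 6) = 6
b (MIN): min(-13, -19, 8) = -19
c (MIN): min(14, 9, -6) = -6
Left (MAX): max(6, -19, -6) = 6
d (MIN): min(2, 10) = 2
e (MIN): min(-16, 7, 20, 0) = -16
Mid (MAX): max(2, -16) = 2
S0 (MIN): min(6, 2) = 2
MIN at S0 wants the lowest of {Left=6, Mid=2}, so chooses Mid.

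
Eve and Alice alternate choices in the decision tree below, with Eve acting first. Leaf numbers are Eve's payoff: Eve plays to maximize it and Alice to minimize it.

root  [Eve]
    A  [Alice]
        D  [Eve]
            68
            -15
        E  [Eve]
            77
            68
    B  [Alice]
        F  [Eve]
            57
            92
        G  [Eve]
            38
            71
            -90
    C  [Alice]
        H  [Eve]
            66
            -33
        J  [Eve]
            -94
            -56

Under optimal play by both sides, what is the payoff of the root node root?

D (Eve): max(68, -15) = 68
E (Eve): max(77, 68) = 77
A (Alice): min(68, 77) = 68
F (Eve): max(57, 92) = 92
G (Eve): max(38, 71, -90) = 71
B (Alice): min(92, 71) = 71
H (Eve): max(66, -33) = 66
J (Eve): max(-94, -56) = -56
C (Alice): min(66, -56) = -56
root (Eve): max(68, 71, -56) = 71

71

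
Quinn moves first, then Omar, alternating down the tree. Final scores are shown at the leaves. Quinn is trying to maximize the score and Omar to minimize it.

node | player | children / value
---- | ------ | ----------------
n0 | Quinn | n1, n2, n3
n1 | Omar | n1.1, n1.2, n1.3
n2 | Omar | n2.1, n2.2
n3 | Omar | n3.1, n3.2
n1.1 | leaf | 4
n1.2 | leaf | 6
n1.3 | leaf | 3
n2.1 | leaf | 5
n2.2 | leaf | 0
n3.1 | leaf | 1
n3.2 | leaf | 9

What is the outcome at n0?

n1 (Omar): min(4, 6, 3) = 3
n2 (Omar): min(5, 0) = 0
n3 (Omar): min(1, 9) = 1
n0 (Quinn): max(3, 0, 1) = 3

3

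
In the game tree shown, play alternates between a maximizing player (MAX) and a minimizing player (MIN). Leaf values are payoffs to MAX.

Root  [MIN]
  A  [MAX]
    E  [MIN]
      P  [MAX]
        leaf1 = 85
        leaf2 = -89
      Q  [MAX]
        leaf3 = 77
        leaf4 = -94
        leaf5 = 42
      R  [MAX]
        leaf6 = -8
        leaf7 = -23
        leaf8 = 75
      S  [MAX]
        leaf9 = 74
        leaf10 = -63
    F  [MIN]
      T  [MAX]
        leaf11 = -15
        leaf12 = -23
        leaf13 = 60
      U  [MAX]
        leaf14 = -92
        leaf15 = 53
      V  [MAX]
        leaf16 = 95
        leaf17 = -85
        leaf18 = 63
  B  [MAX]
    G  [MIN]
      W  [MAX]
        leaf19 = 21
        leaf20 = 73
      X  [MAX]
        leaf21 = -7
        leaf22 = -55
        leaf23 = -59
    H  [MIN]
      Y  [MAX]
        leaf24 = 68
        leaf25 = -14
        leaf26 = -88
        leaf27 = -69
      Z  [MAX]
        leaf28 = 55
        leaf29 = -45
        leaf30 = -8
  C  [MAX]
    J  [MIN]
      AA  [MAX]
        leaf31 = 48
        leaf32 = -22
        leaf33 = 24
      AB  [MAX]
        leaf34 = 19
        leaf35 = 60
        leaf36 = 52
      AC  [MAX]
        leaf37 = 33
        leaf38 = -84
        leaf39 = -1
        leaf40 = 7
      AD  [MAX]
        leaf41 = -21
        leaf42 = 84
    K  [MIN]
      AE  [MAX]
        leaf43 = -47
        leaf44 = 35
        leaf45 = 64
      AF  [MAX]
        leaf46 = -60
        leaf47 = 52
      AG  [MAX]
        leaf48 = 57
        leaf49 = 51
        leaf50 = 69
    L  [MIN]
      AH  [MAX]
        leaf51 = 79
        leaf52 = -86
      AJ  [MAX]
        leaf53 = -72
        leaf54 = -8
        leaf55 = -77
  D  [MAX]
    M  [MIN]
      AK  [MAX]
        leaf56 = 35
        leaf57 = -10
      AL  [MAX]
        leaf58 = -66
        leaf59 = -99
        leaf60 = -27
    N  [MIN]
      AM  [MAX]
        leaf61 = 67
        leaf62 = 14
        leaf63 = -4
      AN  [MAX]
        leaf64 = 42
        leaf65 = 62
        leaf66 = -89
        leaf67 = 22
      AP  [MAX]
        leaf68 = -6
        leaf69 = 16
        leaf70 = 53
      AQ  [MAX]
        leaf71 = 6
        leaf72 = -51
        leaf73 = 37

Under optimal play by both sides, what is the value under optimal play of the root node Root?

37

P (MAX): max(85, -89) = 85
Q (MAX): max(77, -94, 42) = 77
R (MAX): max(-8, -23, 75) = 75
S (MAX): max(74, -63) = 74
E (MIN): min(85, 77, 75, 74) = 74
T (MAX): max(-15, -23, 60) = 60
U (MAX): max(-92, 53) = 53
V (MAX): max(95, -85, 63) = 95
F (MIN): min(60, 53, 95) = 53
A (MAX): max(74, 53) = 74
W (MAX): max(21, 73) = 73
X (MAX): max(-7, -55, -59) = -7
G (MIN): min(73, -7) = -7
Y (MAX): max(68, -14, -88, -69) = 68
Z (MAX): max(55, -45, -8) = 55
H (MIN): min(68, 55) = 55
B (MAX): max(-7, 55) = 55
AA (MAX): max(48, -22, 24) = 48
AB (MAX): max(19, 60, 52) = 60
AC (MAX): max(33, -84, -1, 7) = 33
AD (MAX): max(-21, 84) = 84
J (MIN): min(48, 60, 33, 84) = 33
AE (MAX): max(-47, 35, 64) = 64
AF (MAX): max(-60, 52) = 52
AG (MAX): max(57, 51, 69) = 69
K (MIN): min(64, 52, 69) = 52
AH (MAX): max(79, -86) = 79
AJ (MAX): max(-72, -8, -77) = -8
L (MIN): min(79, -8) = -8
C (MAX): max(33, 52, -8) = 52
AK (MAX): max(35, -10) = 35
AL (MAX): max(-66, -99, -27) = -27
M (MIN): min(35, -27) = -27
AM (MAX): max(67, 14, -4) = 67
AN (MAX): max(42, 62, -89, 22) = 62
AP (MAX): max(-6, 16, 53) = 53
AQ (MAX): max(6, -51, 37) = 37
N (MIN): min(67, 62, 53, 37) = 37
D (MAX): max(-27, 37) = 37
Root (MIN): min(74, 55, 52, 37) = 37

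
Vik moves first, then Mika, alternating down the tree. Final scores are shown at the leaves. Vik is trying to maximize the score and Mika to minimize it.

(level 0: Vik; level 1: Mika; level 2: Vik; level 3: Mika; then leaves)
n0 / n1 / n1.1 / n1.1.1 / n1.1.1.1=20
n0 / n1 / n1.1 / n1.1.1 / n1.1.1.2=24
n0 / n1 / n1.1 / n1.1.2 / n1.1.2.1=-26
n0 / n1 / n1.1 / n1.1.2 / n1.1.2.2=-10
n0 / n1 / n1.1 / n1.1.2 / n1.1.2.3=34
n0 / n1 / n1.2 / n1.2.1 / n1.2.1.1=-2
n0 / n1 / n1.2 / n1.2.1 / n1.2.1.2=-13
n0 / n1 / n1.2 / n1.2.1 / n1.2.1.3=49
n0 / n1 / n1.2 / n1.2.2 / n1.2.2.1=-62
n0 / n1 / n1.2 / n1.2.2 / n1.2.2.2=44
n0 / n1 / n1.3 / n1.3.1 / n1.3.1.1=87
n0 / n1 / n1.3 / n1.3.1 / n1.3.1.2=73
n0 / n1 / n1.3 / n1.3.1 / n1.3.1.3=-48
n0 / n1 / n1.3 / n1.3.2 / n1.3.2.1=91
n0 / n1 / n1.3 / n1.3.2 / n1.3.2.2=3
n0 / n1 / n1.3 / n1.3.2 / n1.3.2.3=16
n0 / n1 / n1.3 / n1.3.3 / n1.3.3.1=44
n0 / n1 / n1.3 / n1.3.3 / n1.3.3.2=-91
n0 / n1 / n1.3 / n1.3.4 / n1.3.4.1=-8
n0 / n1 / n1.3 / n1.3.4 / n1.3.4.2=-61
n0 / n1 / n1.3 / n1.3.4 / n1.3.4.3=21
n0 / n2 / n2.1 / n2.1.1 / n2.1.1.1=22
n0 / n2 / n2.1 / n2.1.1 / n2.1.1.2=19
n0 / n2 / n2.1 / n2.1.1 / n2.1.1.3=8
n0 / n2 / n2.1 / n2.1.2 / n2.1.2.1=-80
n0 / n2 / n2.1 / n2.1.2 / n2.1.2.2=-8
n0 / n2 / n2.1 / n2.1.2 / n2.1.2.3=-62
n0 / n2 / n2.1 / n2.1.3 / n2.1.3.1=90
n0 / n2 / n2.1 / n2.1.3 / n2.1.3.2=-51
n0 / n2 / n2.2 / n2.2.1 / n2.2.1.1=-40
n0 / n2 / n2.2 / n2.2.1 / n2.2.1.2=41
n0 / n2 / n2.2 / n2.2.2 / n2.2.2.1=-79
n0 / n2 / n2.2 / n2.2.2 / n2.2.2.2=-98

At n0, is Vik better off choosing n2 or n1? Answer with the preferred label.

n2.1.1 (Mika): min(22, 19, 8) = 8
n2.1.2 (Mika): min(-80, -8, -62) = -80
n2.1.3 (Mika): min(90, -51) = -51
n2.1 (Vik): max(8, -80, -51) = 8
n2.2.1 (Mika): min(-40, 41) = -40
n2.2.2 (Mika): min(-79, -98) = -98
n2.2 (Vik): max(-40, -98) = -40
n2 (Mika): min(8, -40) = -40
n1.1.1 (Mika): min(20, 24) = 20
n1.1.2 (Mika): min(-26, -10, 34) = -26
n1.1 (Vik): max(20, -26) = 20
n1.2.1 (Mika): min(-2, -13, 49) = -13
n1.2.2 (Mika): min(-62, 44) = -62
n1.2 (Vik): max(-13, -62) = -13
n1.3.1 (Mika): min(87, 73, -48) = -48
n1.3.2 (Mika): min(91, 3, 16) = 3
n1.3.3 (Mika): min(44, -91) = -91
n1.3.4 (Mika): min(-8, -61, 21) = -61
n1.3 (Vik): max(-48, 3, -91, -61) = 3
n1 (Mika): min(20, -13, 3) = -13
Vik prefers the higher value; n2=-40, n1=-13. n1 is better since -13 > -40.

n1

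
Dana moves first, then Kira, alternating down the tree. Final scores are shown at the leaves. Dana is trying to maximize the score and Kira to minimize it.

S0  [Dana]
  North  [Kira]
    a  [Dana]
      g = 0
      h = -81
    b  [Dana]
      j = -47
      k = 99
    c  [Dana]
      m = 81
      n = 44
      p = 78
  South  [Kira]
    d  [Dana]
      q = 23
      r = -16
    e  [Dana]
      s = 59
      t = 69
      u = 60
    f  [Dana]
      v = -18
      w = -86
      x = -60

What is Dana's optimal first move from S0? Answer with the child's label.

a (Dana): max(0, -81) = 0
b (Dana): max(-47, 99) = 99
c (Dana): max(81, 44, 78) = 81
North (Kira): min(0, 99, 81) = 0
d (Dana): max(23, -16) = 23
e (Dana): max(59, 69, 60) = 69
f (Dana): max(-18, -86, -60) = -18
South (Kira): min(23, 69, -18) = -18
S0 (Dana): max(0, -18) = 0
Dana at S0 wants the highest of {North=0, South=-18}, so chooses North.

North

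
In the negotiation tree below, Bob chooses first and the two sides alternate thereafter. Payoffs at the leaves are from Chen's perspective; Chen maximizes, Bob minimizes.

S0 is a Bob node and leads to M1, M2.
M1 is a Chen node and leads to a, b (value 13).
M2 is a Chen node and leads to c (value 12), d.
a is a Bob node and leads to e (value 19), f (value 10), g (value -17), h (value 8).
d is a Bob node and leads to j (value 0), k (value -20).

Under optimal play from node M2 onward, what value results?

12

d (Bob): min(0, -20) = -20
M2 (Chen): max(12, -20) = 12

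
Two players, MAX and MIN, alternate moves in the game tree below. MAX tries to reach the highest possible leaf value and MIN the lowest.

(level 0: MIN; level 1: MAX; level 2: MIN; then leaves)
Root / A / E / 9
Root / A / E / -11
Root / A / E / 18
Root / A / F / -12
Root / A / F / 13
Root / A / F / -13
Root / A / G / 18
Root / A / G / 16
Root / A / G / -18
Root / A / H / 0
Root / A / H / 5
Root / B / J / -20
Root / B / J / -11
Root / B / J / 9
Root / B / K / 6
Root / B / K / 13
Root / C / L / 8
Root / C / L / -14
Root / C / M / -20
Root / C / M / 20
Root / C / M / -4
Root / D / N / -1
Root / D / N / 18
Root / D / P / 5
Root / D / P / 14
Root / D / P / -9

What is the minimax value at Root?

E (MIN): min(9, -11, 18) = -11
F (MIN): min(-12, 13, -13) = -13
G (MIN): min(18, 16, -18) = -18
H (MIN): min(0, 5) = 0
A (MAX): max(-11, -13, -18, 0) = 0
J (MIN): min(-20, -11, 9) = -20
K (MIN): min(6, 13) = 6
B (MAX): max(-20, 6) = 6
L (MIN): min(8, -14) = -14
M (MIN): min(-20, 20, -4) = -20
C (MAX): max(-14, -20) = -14
N (MIN): min(-1, 18) = -1
P (MIN): min(5, 14, -9) = -9
D (MAX): max(-1, -9) = -1
Root (MIN): min(0, 6, -14, -1) = -14

-14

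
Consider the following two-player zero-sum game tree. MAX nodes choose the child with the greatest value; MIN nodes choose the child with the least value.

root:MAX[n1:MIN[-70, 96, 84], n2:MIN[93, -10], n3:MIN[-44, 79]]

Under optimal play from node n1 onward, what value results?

-70

n1 (MIN): min(-70, 96, 84) = -70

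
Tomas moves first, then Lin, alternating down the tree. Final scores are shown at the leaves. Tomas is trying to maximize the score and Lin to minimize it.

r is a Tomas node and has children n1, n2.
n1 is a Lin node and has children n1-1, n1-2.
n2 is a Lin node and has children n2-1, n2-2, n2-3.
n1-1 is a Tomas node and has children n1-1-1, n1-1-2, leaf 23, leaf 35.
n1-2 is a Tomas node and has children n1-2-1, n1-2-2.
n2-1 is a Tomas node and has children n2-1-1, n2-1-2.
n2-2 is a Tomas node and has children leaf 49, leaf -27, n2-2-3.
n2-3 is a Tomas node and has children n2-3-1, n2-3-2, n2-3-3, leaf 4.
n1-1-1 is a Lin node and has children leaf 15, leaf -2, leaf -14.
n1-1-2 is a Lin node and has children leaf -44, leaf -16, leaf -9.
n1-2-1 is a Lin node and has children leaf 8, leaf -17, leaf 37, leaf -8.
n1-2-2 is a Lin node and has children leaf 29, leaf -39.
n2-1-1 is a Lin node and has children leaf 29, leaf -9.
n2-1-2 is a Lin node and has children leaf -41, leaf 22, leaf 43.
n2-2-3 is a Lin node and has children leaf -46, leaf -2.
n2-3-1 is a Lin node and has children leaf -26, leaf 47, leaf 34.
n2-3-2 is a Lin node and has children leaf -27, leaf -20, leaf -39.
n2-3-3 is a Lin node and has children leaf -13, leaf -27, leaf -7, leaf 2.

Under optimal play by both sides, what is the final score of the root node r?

-9

n1-1-1 (Lin): min(15, -2, -14) = -14
n1-1-2 (Lin): min(-44, -16, -9) = -44
n1-1 (Tomas): max(-14, -44, 23, 35) = 35
n1-2-1 (Lin): min(8, -17, 37, -8) = -17
n1-2-2 (Lin): min(29, -39) = -39
n1-2 (Tomas): max(-17, -39) = -17
n1 (Lin): min(35, -17) = -17
n2-1-1 (Lin): min(29, -9) = -9
n2-1-2 (Lin): min(-41, 22, 43) = -41
n2-1 (Tomas): max(-9, -41) = -9
n2-2-3 (Lin): min(-46, -2) = -46
n2-2 (Tomas): max(49, -27, -46) = 49
n2-3-1 (Lin): min(-26, 47, 34) = -26
n2-3-2 (Lin): min(-27, -20, -39) = -39
n2-3-3 (Lin): min(-13, -27, -7, 2) = -27
n2-3 (Tomas): max(-26, -39, -27, 4) = 4
n2 (Lin): min(-9, 49, 4) = -9
r (Tomas): max(-17, -9) = -9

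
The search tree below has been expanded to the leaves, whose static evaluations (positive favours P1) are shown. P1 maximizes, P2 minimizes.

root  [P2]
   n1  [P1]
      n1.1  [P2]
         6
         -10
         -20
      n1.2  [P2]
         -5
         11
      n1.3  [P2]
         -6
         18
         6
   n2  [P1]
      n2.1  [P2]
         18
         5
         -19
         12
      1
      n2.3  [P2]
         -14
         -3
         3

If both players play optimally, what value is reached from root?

n1.1 (P2): min(6, -10, -20) = -20
n1.2 (P2): min(-5, 11) = -5
n1.3 (P2): min(-6, 18, 6) = -6
n1 (P1): max(-20, -5, -6) = -5
n2.1 (P2): min(18, 5, -19, 12) = -19
n2.3 (P2): min(-14, -3, 3) = -14
n2 (P1): max(-19, 1, -14) = 1
root (P2): min(-5, 1) = -5

-5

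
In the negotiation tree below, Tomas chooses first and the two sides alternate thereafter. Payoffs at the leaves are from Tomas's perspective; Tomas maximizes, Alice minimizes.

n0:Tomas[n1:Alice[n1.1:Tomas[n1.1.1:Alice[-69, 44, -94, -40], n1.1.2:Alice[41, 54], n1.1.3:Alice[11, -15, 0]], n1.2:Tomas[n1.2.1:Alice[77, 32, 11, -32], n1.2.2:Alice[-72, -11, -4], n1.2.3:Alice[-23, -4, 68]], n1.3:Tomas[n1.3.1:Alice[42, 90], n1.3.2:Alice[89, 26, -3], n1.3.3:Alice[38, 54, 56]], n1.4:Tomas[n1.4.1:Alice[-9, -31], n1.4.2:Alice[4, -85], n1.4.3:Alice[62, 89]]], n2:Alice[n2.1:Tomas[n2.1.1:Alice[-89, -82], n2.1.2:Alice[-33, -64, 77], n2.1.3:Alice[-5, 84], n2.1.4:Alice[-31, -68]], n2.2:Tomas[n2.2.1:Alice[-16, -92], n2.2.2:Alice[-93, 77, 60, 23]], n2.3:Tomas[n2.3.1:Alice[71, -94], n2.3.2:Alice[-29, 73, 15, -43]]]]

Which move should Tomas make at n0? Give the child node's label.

n1

n1.1.1 (Alice): min(-69, 44, -94, -40) = -94
n1.1.2 (Alice): min(41, 54) = 41
n1.1.3 (Alice): min(11, -15, 0) = -15
n1.1 (Tomas): max(-94, 41, -15) = 41
n1.2.1 (Alice): min(77, 32, 11, -32) = -32
n1.2.2 (Alice): min(-72, -11, -4) = -72
n1.2.3 (Alice): min(-23, -4, 68) = -23
n1.2 (Tomas): max(-32, -72, -23) = -23
n1.3.1 (Alice): min(42, 90) = 42
n1.3.2 (Alice): min(89, 26, -3) = -3
n1.3.3 (Alice): min(38, 54, 56) = 38
n1.3 (Tomas): max(42, -3, 38) = 42
n1.4.1 (Alice): min(-9, -31) = -31
n1.4.2 (Alice): min(4, -85) = -85
n1.4.3 (Alice): min(62, 89) = 62
n1.4 (Tomas): max(-31, -85, 62) = 62
n1 (Alice): min(41, -23, 42, 62) = -23
n2.1.1 (Alice): min(-89, -82) = -89
n2.1.2 (Alice): min(-33, -64, 77) = -64
n2.1.3 (Alice): min(-5, 84) = -5
n2.1.4 (Alice): min(-31, -68) = -68
n2.1 (Tomas): max(-89, -64, -5, -68) = -5
n2.2.1 (Alice): min(-16, -92) = -92
n2.2.2 (Alice): min(-93, 77, 60, 23) = -93
n2.2 (Tomas): max(-92, -93) = -92
n2.3.1 (Alice): min(71, -94) = -94
n2.3.2 (Alice): min(-29, 73, 15, -43) = -43
n2.3 (Tomas): max(-94, -43) = -43
n2 (Alice): min(-5, -92, -43) = -92
n0 (Tomas): max(-23, -92) = -23
Tomas at n0 wants the highest of {n1=-23, n2=-92}, so chooses n1.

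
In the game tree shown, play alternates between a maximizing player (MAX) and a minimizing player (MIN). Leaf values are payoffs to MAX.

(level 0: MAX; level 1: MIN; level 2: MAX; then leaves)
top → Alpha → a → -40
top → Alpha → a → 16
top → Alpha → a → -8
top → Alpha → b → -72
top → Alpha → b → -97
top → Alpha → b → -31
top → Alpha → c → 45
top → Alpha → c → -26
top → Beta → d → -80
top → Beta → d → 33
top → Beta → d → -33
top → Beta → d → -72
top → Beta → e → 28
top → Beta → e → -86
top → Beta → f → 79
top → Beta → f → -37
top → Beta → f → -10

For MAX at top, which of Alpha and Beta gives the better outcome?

a (MAX): max(-40, 16, -8) = 16
b (MAX): max(-72, -97, -31) = -31
c (MAX): max(45, -26) = 45
Alpha (MIN): min(16, -31, 45) = -31
d (MAX): max(-80, 33, -33, -72) = 33
e (MAX): max(28, -86) = 28
f (MAX): max(79, -37, -10) = 79
Beta (MIN): min(33, 28, 79) = 28
MAX prefers the higher value; Alpha=-31, Beta=28. Beta is better since 28 > -31.

Beta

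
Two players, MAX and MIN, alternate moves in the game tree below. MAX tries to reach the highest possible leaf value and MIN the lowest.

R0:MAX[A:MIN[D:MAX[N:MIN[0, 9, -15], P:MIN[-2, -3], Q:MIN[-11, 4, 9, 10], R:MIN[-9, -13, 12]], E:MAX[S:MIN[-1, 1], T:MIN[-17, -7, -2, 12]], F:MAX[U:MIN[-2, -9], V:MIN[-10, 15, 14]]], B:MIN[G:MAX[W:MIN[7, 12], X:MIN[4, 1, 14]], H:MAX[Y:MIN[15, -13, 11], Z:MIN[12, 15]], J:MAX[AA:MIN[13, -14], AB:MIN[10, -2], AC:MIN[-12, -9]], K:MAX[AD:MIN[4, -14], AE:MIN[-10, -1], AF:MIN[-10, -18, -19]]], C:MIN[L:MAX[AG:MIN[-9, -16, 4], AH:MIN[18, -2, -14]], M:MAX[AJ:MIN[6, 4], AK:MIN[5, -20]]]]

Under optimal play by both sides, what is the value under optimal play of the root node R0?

-9

N (MIN): min(0, 9, -15) = -15
P (MIN): min(-2, -3) = -3
Q (MIN): min(-11, 4, 9, 10) = -11
R (MIN): min(-9, -13, 12) = -13
D (MAX): max(-15, -3, -11, -13) = -3
S (MIN): min(-1, 1) = -1
T (MIN): min(-17, -7, -2, 12) = -17
E (MAX): max(-1, -17) = -1
U (MIN): min(-2, -9) = -9
V (MIN): min(-10, 15, 14) = -10
F (MAX): max(-9, -10) = -9
A (MIN): min(-3, -1, -9) = -9
W (MIN): min(7, 12) = 7
X (MIN): min(4, 1, 14) = 1
G (MAX): max(7, 1) = 7
Y (MIN): min(15, -13, 11) = -13
Z (MIN): min(12, 15) = 12
H (MAX): max(-13, 12) = 12
AA (MIN): min(13, -14) = -14
AB (MIN): min(10, -2) = -2
AC (MIN): min(-12, -9) = -12
J (MAX): max(-14, -2, -12) = -2
AD (MIN): min(4, -14) = -14
AE (MIN): min(-10, -1) = -10
AF (MIN): min(-10, -18, -19) = -19
K (MAX): max(-14, -10, -19) = -10
B (MIN): min(7, 12, -2, -10) = -10
AG (MIN): min(-9, -16, 4) = -16
AH (MIN): min(18, -2, -14) = -14
L (MAX): max(-16, -14) = -14
AJ (MIN): min(6, 4) = 4
AK (MIN): min(5, -20) = -20
M (MAX): max(4, -20) = 4
C (MIN): min(-14, 4) = -14
R0 (MAX): max(-9, -10, -14) = -9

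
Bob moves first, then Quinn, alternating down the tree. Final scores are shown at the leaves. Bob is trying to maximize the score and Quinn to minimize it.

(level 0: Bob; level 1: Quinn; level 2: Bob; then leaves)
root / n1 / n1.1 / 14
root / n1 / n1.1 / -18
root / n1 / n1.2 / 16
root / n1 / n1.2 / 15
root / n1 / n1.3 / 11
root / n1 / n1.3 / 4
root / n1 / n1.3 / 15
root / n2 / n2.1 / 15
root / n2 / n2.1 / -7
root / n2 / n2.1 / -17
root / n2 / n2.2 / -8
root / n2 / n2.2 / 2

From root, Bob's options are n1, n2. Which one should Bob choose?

n1

n1.1 (Bob): max(14, -18) = 14
n1.2 (Bob): max(16, 15) = 16
n1.3 (Bob): max(11, 4, 15) = 15
n1 (Quinn): min(14, 16, 15) = 14
n2.1 (Bob): max(15, -7, -17) = 15
n2.2 (Bob): max(-8, 2) = 2
n2 (Quinn): min(15, 2) = 2
root (Bob): max(14, 2) = 14
Bob at root wants the highest of {n1=14, n2=2}, so chooses n1.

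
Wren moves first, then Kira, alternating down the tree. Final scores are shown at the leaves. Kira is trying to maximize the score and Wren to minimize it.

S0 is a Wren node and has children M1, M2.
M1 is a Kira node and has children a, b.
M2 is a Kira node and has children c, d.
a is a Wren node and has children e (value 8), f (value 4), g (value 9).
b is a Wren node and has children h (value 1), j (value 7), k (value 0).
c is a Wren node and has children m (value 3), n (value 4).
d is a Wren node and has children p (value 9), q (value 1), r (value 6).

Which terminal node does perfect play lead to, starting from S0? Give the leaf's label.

a (Wren): min(8, 4, 9) = 4
b (Wren): min(1, 7, 0) = 0
M1 (Kira): max(4, 0) = 4
c (Wren): min(3, 4) = 3
d (Wren): min(9, 1, 6) = 1
M2 (Kira): max(3, 1) = 3
S0 (Wren): min(4, 3) = 3
At S0, Wren picks M2 (lowest: 3).
At M2, Kira picks c (highest: 3).
At c, Wren picks m (lowest: 3).
Terminal value 3.

m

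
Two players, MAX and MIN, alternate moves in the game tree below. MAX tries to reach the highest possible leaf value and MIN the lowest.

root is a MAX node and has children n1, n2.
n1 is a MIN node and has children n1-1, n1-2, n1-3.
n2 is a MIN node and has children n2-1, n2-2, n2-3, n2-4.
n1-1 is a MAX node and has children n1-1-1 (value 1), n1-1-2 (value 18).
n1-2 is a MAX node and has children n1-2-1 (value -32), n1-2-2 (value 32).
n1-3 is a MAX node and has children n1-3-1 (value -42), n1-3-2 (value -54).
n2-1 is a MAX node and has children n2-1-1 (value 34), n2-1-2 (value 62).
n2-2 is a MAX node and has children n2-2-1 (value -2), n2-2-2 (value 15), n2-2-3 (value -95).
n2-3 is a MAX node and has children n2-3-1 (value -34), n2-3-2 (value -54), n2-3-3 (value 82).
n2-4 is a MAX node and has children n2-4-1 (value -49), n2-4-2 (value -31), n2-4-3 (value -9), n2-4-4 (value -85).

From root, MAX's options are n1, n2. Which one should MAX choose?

n1-1 (MAX): max(1, 18) = 18
n1-2 (MAX): max(-32, 32) = 32
n1-3 (MAX): max(-42, -54) = -42
n1 (MIN): min(18, 32, -42) = -42
n2-1 (MAX): max(34, 62) = 62
n2-2 (MAX): max(-2, 15, -95) = 15
n2-3 (MAX): max(-34, -54, 82) = 82
n2-4 (MAX): max(-49, -31, -9, -85) = -9
n2 (MIN): min(62, 15, 82, -9) = -9
root (MAX): max(-42, -9) = -9
MAX at root wants the highest of {n1=-42, n2=-9}, so chooses n2.

n2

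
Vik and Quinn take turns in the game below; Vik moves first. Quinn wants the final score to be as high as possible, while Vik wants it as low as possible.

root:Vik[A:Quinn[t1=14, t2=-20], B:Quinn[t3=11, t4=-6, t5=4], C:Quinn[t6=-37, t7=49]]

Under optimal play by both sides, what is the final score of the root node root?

A (Quinn): max(14, -20) = 14
B (Quinn): max(11, -6, 4) = 11
C (Quinn): max(-37, 49) = 49
root (Vik): min(14, 11, 49) = 11

11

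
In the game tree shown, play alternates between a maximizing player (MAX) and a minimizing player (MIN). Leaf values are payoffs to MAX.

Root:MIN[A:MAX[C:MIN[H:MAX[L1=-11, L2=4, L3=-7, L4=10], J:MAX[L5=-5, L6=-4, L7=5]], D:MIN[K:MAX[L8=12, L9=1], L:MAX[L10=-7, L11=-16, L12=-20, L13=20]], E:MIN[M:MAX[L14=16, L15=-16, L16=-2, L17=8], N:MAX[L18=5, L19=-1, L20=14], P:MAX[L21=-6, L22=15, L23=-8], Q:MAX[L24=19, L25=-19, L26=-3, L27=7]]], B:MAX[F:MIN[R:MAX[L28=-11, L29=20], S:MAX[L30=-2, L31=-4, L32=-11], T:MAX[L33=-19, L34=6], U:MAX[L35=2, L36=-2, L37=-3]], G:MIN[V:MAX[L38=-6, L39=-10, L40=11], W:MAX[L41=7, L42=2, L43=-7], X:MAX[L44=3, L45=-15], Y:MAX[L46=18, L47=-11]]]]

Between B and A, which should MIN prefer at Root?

R (MAX): max(-11, 20) = 20
S (MAX): max(-2, -4, -11) = -2
T (MAX): max(-19, 6) = 6
U (MAX): max(2, -2, -3) = 2
F (MIN): min(20, -2, 6, 2) = -2
V (MAX): max(-6, -10, 11) = 11
W (MAX): max(7, 2, -7) = 7
X (MAX): max(3, -15) = 3
Y (MAX): max(18, -11) = 18
G (MIN): min(11, 7, 3, 18) = 3
B (MAX): max(-2, 3) = 3
H (MAX): max(-11, 4, -7, 10) = 10
J (MAX): max(-5, -4, 5) = 5
C (MIN): min(10, 5) = 5
K (MAX): max(12, 1) = 12
L (MAX): max(-7, -16, -20, 20) = 20
D (MIN): min(12, 20) = 12
M (MAX): max(16, -16, -2, 8) = 16
N (MAX): max(5, -1, 14) = 14
P (MAX): max(-6, 15, -8) = 15
Q (MAX): max(19, -19, -3, 7) = 19
E (MIN): min(16, 14, 15, 19) = 14
A (MAX): max(5, 12, 14) = 14
MIN prefers the lower value; B=3, A=14. B is better since 3 < 14.

B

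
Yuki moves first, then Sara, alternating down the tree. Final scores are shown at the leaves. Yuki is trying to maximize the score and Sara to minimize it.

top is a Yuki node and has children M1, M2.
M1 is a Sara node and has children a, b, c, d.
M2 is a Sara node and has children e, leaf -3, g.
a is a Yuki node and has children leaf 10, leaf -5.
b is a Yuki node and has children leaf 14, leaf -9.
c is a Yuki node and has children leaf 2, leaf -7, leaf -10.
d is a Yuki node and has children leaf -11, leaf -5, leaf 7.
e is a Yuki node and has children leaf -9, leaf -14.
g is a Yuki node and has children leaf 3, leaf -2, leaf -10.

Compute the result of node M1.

a (Yuki): max(10, -5) = 10
b (Yuki): max(14, -9) = 14
c (Yuki): max(2, -7, -10) = 2
d (Yuki): max(-11, -5, 7) = 7
M1 (Sara): min(10, 14, 2, 7) = 2

2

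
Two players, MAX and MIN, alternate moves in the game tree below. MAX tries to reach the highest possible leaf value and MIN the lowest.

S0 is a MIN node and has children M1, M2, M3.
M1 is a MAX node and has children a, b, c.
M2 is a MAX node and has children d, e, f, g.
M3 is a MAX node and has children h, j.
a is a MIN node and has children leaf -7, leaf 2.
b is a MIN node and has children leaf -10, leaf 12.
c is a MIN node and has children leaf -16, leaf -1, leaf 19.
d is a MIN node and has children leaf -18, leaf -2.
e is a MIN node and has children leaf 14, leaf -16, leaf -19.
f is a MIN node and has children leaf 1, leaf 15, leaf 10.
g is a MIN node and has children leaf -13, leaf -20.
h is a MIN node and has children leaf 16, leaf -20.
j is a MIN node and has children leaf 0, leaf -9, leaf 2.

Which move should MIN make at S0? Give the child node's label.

M3

a (MIN): min(-7, 2) = -7
b (MIN): min(-10, 12) = -10
c (MIN): min(-16, -1, 19) = -16
M1 (MAX): max(-7, -10, -16) = -7
d (MIN): min(-18, -2) = -18
e (MIN): min(14, -16, -19) = -19
f (MIN): min(1, 15, 10) = 1
g (MIN): min(-13, -20) = -20
M2 (MAX): max(-18, -19, 1, -20) = 1
h (MIN): min(16, -20) = -20
j (MIN): min(0, -9, 2) = -9
M3 (MAX): max(-20, -9) = -9
S0 (MIN): min(-7, 1, -9) = -9
MIN at S0 wants the lowest of {M1=-7, M2=1, M3=-9}, so chooses M3.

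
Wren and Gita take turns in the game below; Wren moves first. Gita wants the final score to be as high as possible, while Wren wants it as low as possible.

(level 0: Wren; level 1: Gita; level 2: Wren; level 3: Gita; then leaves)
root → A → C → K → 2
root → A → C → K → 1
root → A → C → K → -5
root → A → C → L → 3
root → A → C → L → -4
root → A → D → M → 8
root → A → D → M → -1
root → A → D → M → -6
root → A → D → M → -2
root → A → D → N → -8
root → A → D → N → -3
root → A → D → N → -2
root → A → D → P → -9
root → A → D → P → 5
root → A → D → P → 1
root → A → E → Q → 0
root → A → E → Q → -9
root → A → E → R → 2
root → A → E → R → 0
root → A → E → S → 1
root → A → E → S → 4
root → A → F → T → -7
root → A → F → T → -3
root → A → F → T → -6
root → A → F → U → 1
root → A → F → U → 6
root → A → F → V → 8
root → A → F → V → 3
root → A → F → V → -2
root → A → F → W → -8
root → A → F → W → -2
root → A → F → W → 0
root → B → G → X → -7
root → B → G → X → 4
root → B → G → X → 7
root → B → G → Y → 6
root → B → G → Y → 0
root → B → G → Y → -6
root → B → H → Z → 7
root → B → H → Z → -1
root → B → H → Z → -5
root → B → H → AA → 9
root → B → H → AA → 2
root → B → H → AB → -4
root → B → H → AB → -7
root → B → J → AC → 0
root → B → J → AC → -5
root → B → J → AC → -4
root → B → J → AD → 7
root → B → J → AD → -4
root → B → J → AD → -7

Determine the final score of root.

2

K (Gita): max(2, 1, -5) = 2
L (Gita): max(3, -4) = 3
C (Wren): min(2, 3) = 2
M (Gita): max(8, -1, -6, -2) = 8
N (Gita): max(-8, -3, -2) = -2
P (Gita): max(-9, 5, 1) = 5
D (Wren): min(8, -2, 5) = -2
Q (Gita): max(0, -9) = 0
R (Gita): max(2, 0) = 2
S (Gita): max(1, 4) = 4
E (Wren): min(0, 2, 4) = 0
T (Gita): max(-7, -3, -6) = -3
U (Gita): max(1, 6) = 6
V (Gita): max(8, 3, -2) = 8
W (Gita): max(-8, -2, 0) = 0
F (Wren): min(-3, 6, 8, 0) = -3
A (Gita): max(2, -2, 0, -3) = 2
X (Gita): max(-7, 4, 7) = 7
Y (Gita): max(6, 0, -6) = 6
G (Wren): min(7, 6) = 6
Z (Gita): max(7, -1, -5) = 7
AA (Gita): max(9, 2) = 9
AB (Gita): max(-4, -7) = -4
H (Wren): min(7, 9, -4) = -4
AC (Gita): max(0, -5, -4) = 0
AD (Gita): max(7, -4, -7) = 7
J (Wren): min(0, 7) = 0
B (Gita): max(6, -4, 0) = 6
root (Wren): min(2, 6) = 2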